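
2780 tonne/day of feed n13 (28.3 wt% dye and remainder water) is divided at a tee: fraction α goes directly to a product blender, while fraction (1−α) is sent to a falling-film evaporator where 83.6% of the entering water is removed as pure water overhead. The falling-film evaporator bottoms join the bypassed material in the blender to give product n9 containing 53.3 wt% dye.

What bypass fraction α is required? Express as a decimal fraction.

All 2780×0.283 = 786.74 tonne/day of dye reaches n9, so n9 = 786.74/0.533 = 1476.1 tonne/day and vapour = 1303.9 tonne/day.
The evaporator receives (1−α)·2780 of feed at 0.717 water and removes 0.836 of that water:
0.836×0.717×(1−α)×2780 = 1303.9
(1−α) = 1303.9/1666.4 = 0.7825;  α = 0.2175.

0.217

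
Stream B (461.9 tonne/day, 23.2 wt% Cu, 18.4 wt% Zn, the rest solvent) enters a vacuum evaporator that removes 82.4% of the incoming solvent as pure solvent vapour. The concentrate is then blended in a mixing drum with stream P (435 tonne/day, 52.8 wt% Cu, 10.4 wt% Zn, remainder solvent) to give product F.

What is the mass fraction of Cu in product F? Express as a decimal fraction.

0.499

Vapour removed = 0.824×0.584×461.9 = 222.27 tonne/day; concentrate = 239.63 tonne/day.
Cu reaching the mixer = 107.16 (from concentrate) + 435×0.528 = 336.84 tonne/day.
Product flow = 239.63 + 435 = 674.63 tonne/day; Cu fraction = 0.499.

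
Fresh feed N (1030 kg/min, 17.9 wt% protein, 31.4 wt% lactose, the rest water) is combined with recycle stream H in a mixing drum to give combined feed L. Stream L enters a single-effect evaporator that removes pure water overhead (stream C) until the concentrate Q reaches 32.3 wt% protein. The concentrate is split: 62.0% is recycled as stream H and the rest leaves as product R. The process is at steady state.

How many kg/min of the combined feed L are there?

1961 kg/min

Overall protein balance (none leaves overhead): protein in fresh feed = protein in product, i.e. 1030×0.179 = (1−0.620)·Q·0.323.
Q = 184.37/(0.323×0.380) = 1502.1 kg/min.
Recycle H = 0.620×1502.1 = 931.31 kg/min.
Combined feed L = 1030 + 931.31 = 1961.3 kg/min.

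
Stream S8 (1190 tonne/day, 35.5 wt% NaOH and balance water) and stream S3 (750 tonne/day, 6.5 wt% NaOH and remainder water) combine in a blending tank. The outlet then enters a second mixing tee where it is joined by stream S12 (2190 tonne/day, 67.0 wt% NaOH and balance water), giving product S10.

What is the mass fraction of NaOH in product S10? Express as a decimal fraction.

Overall, product flow = 4130 tonne/day.
NaOH in = 1190×0.355 + 750×0.065 + 2190×0.670 = 1938.5 tonne/day.
NaOH fraction in S10 = 0.469.

0.469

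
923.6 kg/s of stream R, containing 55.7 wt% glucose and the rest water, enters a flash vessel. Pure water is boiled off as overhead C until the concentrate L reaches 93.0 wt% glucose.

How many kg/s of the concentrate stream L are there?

glucose is conserved: 923.6×0.557 = 514.45 kg/s all reports to the concentrate.
Concentrate = 514.45/(target fraction) = 553.17 kg/s.

553.2 kg/s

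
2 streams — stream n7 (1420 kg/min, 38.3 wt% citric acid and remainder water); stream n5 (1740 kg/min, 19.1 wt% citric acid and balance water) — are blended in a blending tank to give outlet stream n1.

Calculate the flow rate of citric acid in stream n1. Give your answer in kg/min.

citric acid out = citric acid in = 1420×0.383 + 1740×0.191 = 876.2 kg/min.

876.2 kg/min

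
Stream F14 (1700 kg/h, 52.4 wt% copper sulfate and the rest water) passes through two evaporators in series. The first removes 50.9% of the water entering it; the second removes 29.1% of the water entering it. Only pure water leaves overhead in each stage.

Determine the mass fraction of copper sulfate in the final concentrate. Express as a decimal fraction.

0.760

water in feed = 1700×0.476 = 809.2 kg/h.
After stage 1: water left = (1−0.509)×809.2 = 397.32; stream total = 1288.1 kg/h.
After stage 2: water left = (1−0.291)×397.32 = 281.7; final concentrate = 1172.5 kg/h.
copper sulfate fraction = 890.8/1172.5 = 0.760.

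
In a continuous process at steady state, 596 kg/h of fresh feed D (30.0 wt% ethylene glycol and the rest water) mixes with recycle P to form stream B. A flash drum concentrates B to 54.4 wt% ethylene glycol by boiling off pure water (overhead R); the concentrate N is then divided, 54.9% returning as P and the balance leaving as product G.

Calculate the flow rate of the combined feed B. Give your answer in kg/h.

Overall ethylene glycol balance (none leaves overhead): ethylene glycol in fresh feed = ethylene glycol in product, i.e. 596×0.300 = (1−0.549)·N·0.544.
N = 178.8/(0.544×0.451) = 728.77 kg/h.
Recycle P = 0.549×728.77 = 400.1 kg/h.
Combined feed B = 596 + 400.1 = 996.1 kg/h.

996.1 kg/h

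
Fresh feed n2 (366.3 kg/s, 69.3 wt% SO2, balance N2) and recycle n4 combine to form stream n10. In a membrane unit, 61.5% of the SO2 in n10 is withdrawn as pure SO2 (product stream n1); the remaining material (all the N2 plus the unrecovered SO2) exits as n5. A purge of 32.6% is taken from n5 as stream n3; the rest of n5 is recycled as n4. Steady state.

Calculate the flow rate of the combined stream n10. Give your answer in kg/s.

N2 enters only via n2 and leaves only via the purge: 366.3×0.307 = 0.326×(N2 in n5), and the membrane unit passes all N2, so N2 in n10 = N2 in n5 = 344.95 kg/s.
SO2 in n10: m_A = 366.3×0.693 + (1−0.326)·(1−0.615)·m_A, so m_A = 253.85/0.7405 = 342.8 kg/s.
n10 = 342.8 + 344.95 = 687.75 kg/s.

687.7 kg/s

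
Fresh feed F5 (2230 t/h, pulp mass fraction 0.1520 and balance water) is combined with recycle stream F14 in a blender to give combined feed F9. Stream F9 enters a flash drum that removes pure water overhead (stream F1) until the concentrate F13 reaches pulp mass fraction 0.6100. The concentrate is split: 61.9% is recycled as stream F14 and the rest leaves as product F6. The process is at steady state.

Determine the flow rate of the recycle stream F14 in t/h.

902.8 t/h

Overall pulp balance (none leaves overhead): pulp in fresh feed = pulp in product, i.e. 2230×0.152 = (1−0.619)·F13·0.610.
F13 = 338.96/(0.610×0.381) = 1458.5 t/h.
Recycle F14 = 0.619×1458.5 = 902.78 t/h.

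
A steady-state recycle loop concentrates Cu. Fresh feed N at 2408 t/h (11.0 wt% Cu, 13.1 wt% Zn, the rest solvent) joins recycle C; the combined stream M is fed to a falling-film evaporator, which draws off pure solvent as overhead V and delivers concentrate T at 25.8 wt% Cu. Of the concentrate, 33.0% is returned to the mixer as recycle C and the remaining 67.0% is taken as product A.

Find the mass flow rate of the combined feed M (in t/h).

Overall Cu balance (none leaves overhead): Cu in fresh feed = Cu in product, i.e. 2408×0.110 = (1−0.330)·T·0.258.
T = 264.88/(0.258×0.670) = 1532.3 t/h.
Recycle C = 0.330×1532.3 = 505.67 t/h.
Combined feed M = 2408 + 505.67 = 2913.7 t/h.

2914 t/h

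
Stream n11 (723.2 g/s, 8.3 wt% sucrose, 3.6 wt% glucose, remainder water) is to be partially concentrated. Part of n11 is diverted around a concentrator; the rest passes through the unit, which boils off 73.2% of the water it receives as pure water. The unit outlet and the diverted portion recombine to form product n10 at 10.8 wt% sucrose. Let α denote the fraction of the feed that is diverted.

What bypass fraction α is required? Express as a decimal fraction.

0.641

All 723.2×0.083 = 60.026 g/s of sucrose reaches n10, so n10 = 60.026/0.108 = 555.79 g/s and vapour = 167.41 g/s.
The evaporator receives (1−α)·723.2 of feed at 0.881 water and removes 0.732 of that water:
0.732×0.881×(1−α)×723.2 = 167.41
(1−α) = 167.41/466.39 = 0.3589;  α = 0.6411.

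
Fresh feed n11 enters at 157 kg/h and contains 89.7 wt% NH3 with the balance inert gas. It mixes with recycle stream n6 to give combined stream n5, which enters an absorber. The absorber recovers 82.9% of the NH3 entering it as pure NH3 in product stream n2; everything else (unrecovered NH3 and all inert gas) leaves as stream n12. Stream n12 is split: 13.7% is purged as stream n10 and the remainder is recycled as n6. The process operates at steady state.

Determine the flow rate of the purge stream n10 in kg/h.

inert gas enters only via n11 and leaves only via the purge: 157×0.103 = 0.137×(inert gas in n12), and the absorber passes all inert gas, so inert gas in n5 = inert gas in n12 = 118.04 kg/h.
NH3 in n5: m_A = 157×0.897 + (1−0.137)·(1−0.829)·m_A, so m_A = 140.83/0.8524 = 165.21 kg/h.
n12 = (1−0.829)×165.21 + 118.04 = 146.29 kg/h.
Purge n10 = 0.137×146.29 = 20.041 kg/h.

20.04 kg/h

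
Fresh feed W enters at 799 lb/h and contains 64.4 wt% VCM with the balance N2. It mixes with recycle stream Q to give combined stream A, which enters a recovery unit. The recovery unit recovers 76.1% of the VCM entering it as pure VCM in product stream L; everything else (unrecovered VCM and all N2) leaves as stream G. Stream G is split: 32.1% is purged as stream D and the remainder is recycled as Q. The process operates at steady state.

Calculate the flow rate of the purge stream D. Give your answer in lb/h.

N2 enters only via W and leaves only via the purge: 799×0.356 = 0.321×(N2 in G), and the recovery unit passes all N2, so N2 in A = N2 in G = 886.12 lb/h.
VCM in A: m_A = 799×0.644 + (1−0.321)·(1−0.761)·m_A, so m_A = 514.56/0.8377 = 614.23 lb/h.
G = (1−0.761)×614.23 + 886.12 = 1032.9 lb/h.
Purge D = 0.321×1032.9 = 331.57 lb/h.

331.6 lb/h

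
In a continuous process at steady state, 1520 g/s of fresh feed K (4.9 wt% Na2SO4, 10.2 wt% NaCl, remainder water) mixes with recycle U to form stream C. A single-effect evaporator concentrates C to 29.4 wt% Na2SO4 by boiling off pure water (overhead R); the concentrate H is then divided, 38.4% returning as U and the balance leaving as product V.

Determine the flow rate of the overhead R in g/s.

Overall Na2SO4 balance (none leaves overhead): Na2SO4 in fresh feed = Na2SO4 in product, i.e. 1520×0.049 = (1−0.384)·H·0.294.
H = 74.48/(0.294×0.616) = 411.26 g/s.
Recycle U = 0.384×411.26 = 157.92 g/s.
Combined feed C = 1520 + 157.92 = 1677.9 g/s.
Overhead R = C − H = 1677.9 − 411.26 = 1266.7 g/s.

1267 g/s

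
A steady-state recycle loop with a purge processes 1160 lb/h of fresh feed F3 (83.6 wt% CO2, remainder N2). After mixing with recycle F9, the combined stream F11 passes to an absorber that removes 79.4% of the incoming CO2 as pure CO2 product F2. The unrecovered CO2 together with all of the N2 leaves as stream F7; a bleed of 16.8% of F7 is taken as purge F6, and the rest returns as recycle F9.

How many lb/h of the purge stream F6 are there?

N2 enters only via F3 and leaves only via the purge: 1160×0.164 = 0.168×(N2 in F7), and the absorber passes all N2, so N2 in F11 = N2 in F7 = 1132.4 lb/h.
CO2 in F11: m_A = 1160×0.836 + (1−0.168)·(1−0.794)·m_A, so m_A = 969.76/0.8286 = 1170.3 lb/h.
F7 = (1−0.794)×1170.3 + 1132.4 = 1373.5 lb/h.
Purge F6 = 0.168×1373.5 = 230.74 lb/h.

230.7 lb/h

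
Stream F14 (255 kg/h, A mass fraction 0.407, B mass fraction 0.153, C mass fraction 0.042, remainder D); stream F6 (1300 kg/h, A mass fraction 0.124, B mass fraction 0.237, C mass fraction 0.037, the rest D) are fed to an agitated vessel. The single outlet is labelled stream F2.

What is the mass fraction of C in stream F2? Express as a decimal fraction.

0.038

Total flow out = 255 + 1300 = 1555 kg/h.
C in = 255×0.042 + 1300×0.037 = 58.81 kg/h.
C mass fraction in F2 = 58.81/1555 = 0.038.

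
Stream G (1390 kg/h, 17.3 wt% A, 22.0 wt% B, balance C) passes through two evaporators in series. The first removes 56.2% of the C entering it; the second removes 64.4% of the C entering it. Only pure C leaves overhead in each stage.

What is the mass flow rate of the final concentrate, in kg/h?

C in feed = 1390×0.607 = 843.73 kg/h.
After stage 1: C left = (1−0.562)×843.73 = 369.55; stream total = 915.82 kg/h.
After stage 2: C left = (1−0.644)×369.55 = 131.56; final concentrate = 677.83 kg/h.

677.8 kg/h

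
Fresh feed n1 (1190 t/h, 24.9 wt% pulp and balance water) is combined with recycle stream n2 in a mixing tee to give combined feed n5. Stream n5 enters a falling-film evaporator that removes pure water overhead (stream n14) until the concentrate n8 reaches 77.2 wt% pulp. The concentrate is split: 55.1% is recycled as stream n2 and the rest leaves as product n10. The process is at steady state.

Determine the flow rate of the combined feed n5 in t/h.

Overall pulp balance (none leaves overhead): pulp in fresh feed = pulp in product, i.e. 1190×0.249 = (1−0.551)·n8·0.772.
n8 = 296.31/(0.772×0.449) = 854.84 t/h.
Recycle n2 = 0.551×854.84 = 471.01 t/h.
Combined feed n5 = 1190 + 471.01 = 1661 t/h.

1661 t/h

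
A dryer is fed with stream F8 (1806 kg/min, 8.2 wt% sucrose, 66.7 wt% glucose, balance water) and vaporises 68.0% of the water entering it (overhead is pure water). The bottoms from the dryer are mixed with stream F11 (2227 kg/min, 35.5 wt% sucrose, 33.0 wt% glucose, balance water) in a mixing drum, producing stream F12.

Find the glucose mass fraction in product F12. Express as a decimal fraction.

Vapour removed = 0.680×0.251×1806 = 308.25 kg/min; concentrate = 1497.8 kg/min.
glucose reaching the mixer = 1204.6 (from concentrate) + 2227×0.330 = 1939.5 kg/min.
Product flow = 1497.8 + 2227 = 3724.8 kg/min; glucose fraction = 0.5207.

0.5207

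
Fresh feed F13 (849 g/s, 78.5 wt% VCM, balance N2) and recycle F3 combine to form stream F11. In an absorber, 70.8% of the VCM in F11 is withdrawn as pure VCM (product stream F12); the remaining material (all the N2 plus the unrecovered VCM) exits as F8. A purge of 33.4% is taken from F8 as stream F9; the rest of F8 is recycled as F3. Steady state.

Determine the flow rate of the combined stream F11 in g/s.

1374 g/s

N2 enters only via F13 and leaves only via the purge: 849×0.215 = 0.334×(N2 in F8), and the absorber passes all N2, so N2 in F11 = N2 in F8 = 546.51 g/s.
VCM in F11: m_A = 849×0.785 + (1−0.334)·(1−0.708)·m_A, so m_A = 666.47/0.8055 = 827.36 g/s.
F11 = 827.36 + 546.51 = 1373.9 g/s.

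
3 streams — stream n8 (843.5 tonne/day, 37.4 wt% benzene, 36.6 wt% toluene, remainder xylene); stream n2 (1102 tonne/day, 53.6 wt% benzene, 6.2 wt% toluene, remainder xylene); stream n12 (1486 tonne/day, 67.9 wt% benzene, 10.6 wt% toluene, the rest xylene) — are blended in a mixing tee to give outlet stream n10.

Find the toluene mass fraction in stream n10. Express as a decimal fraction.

Total flow out = 843.5 + 1102 + 1486 = 3431.5 tonne/day.
toluene in = 843.5×0.366 + 1102×0.062 + 1486×0.106 = 534.56 tonne/day.
toluene mass fraction in n10 = 534.56/3431.5 = 0.156.

0.156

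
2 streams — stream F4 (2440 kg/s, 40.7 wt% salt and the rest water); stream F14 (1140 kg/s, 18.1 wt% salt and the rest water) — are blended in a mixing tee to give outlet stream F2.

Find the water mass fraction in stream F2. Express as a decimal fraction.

0.665

Total flow out = 2440 + 1140 = 3580 kg/s.
water in = 2440×0.593 + 1140×0.819 = 2380.6 kg/s.
water mass fraction in F2 = 2380.6/3580 = 0.665.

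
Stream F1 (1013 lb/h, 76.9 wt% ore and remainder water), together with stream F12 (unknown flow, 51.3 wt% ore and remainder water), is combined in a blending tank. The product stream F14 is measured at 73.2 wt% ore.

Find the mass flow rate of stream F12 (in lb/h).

Let F12 be the unknown flow. Total out = 1013 + F12.
ore balance: 779 + 0.513·F12 = 0.732·(1013 + F12)
(0.513 − 0.732)·F12 = 0.732×1013 − 779 = -37.481
F12 = -37.481 / -0.219 = 171.15 lb/h

171.1 lb/h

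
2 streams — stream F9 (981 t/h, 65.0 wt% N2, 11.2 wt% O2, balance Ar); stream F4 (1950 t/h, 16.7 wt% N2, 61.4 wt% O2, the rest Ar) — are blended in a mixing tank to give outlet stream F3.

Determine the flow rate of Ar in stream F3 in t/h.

660.5 t/h

Ar out = Ar in = 981×0.238 + 1950×0.219 = 660.53 t/h.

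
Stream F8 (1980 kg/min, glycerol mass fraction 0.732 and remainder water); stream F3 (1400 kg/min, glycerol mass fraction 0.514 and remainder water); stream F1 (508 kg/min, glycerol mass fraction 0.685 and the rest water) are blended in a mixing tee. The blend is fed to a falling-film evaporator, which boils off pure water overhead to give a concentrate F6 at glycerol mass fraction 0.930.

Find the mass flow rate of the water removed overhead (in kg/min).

1182 kg/min

glycerol entering = 1980×0.732 + 1400×0.514 + 508×0.685 = 2516.9 kg/min.
All glycerol reports to F6, so F6 = 2516.9/0.930 = 2706.4 kg/min.
Total feed = 3888 kg/min; overhead = 3888 − 2706.4 = 1181.6 kg/min.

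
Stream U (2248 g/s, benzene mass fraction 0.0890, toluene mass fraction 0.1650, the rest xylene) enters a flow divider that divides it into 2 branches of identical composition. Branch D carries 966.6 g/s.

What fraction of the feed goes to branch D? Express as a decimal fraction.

Fraction to D = 966.6/2248 = 0.4300.

0.430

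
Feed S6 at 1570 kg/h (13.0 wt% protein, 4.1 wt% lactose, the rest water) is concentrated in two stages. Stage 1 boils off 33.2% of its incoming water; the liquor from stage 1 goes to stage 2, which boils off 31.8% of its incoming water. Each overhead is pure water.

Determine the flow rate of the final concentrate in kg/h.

861.4 kg/h

water in feed = 1570×0.829 = 1301.5 kg/h.
After stage 1: water left = (1−0.332)×1301.5 = 869.42; stream total = 1137.9 kg/h.
After stage 2: water left = (1−0.318)×869.42 = 592.95; final concentrate = 861.42 kg/h.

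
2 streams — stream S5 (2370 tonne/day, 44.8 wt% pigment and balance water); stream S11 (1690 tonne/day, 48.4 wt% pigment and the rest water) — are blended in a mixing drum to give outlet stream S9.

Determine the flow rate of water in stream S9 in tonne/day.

2180 tonne/day

water out = water in = 2370×0.552 + 1690×0.516 = 2180.3 tonne/day.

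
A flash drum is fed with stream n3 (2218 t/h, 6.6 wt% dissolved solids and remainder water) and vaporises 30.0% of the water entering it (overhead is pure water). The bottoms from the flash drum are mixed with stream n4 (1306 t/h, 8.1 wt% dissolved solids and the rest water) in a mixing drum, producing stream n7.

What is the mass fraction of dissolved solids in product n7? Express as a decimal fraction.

0.0869

Vapour removed = 0.300×0.934×2218 = 621.48 t/h; concentrate = 1596.5 t/h.
dissolved solids reaching the mixer = 146.39 (from concentrate) + 1306×0.081 = 252.17 t/h.
Product flow = 1596.5 + 1306 = 2902.5 t/h; dissolved solids fraction = 0.0869.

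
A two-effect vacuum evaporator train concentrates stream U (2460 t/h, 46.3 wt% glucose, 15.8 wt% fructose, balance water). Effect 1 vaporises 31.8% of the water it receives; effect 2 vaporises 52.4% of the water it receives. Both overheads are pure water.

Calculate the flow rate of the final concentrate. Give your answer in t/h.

1830 t/h

water in feed = 2460×0.379 = 932.34 t/h.
After stage 1: water left = (1−0.318)×932.34 = 635.86; stream total = 2163.5 t/h.
After stage 2: water left = (1−0.524)×635.86 = 302.67; final concentrate = 1830.3 t/h.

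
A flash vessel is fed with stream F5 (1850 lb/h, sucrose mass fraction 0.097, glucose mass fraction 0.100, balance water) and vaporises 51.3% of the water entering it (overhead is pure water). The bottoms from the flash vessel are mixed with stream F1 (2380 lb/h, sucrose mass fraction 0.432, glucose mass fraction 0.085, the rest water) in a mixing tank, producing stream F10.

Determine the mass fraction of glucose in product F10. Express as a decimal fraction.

Vapour removed = 0.513×0.803×1850 = 762.09 lb/h; concentrate = 1087.9 lb/h.
glucose reaching the mixer = 185 (from concentrate) + 2380×0.085 = 387.3 lb/h.
Product flow = 1087.9 + 2380 = 3467.9 lb/h; glucose fraction = 0.112.

0.112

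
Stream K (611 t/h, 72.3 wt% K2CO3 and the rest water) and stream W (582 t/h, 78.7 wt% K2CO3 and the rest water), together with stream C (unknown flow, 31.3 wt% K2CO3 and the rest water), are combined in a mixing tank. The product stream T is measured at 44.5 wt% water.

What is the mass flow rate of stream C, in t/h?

Let C be the unknown flow. Total out = 1193 + C.
water balance: 293.21 + 0.687·C = 0.445·(1193 + C)
(0.687 − 0.445)·C = 0.445×1193 − 293.21 = 237.67
C = 237.67 / 0.242 = 982.12 t/h

982.1 t/h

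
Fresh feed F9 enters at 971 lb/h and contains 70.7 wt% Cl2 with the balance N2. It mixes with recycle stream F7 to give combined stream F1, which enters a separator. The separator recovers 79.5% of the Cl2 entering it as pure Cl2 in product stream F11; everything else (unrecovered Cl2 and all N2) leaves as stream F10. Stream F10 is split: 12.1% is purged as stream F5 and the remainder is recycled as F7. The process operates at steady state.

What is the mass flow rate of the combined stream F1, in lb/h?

3189 lb/h

N2 enters only via F9 and leaves only via the purge: 971×0.293 = 0.121×(N2 in F10), and the separator passes all N2, so N2 in F1 = N2 in F10 = 2351.3 lb/h.
Cl2 in F1: m_A = 971×0.707 + (1−0.121)·(1−0.795)·m_A, so m_A = 686.5/0.8198 = 837.39 lb/h.
F1 = 837.39 + 2351.3 = 3188.7 lb/h.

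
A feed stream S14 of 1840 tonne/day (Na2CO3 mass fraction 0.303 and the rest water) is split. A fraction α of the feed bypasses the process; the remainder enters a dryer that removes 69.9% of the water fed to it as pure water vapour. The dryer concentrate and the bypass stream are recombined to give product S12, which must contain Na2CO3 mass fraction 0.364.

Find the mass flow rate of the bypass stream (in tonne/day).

1207 tonne/day

All 1840×0.303 = 557.52 tonne/day of Na2CO3 reaches S12, so S12 = 557.52/0.364 = 1531.6 tonne/day and vapour = 308.35 tonne/day.
The evaporator receives (1−α)·1840 of feed at 0.697 water and removes 0.699 of that water:
0.699×0.697×(1−α)×1840 = 308.35
(1−α) = 308.35/896.45 = 0.3440;  α = 0.6560.
Bypass flow = 0.6560×1840 = 1207.1 tonne/day.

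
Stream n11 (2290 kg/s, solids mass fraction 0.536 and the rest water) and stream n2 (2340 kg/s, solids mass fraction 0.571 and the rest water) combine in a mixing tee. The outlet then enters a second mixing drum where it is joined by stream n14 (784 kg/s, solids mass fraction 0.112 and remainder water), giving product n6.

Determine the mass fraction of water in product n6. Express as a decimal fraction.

0.510

Overall, product flow = 5414 kg/s.
water in = 2290×0.464 + 2340×0.429 + 784×0.888 = 2762.6 kg/s.
water fraction in n6 = 0.510.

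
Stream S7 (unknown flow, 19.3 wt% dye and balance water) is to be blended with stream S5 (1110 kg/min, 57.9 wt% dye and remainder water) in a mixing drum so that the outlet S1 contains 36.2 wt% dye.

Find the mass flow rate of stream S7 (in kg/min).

Let S7 be the unknown flow. Total out = 1110 + S7.
dye balance: 642.69 + 0.193·S7 = 0.362·(1110 + S7)
(0.193 − 0.362)·S7 = 0.362×1110 − 642.69 = -240.87
S7 = -240.87 / -0.169 = 1425.3 kg/min

1425 kg/min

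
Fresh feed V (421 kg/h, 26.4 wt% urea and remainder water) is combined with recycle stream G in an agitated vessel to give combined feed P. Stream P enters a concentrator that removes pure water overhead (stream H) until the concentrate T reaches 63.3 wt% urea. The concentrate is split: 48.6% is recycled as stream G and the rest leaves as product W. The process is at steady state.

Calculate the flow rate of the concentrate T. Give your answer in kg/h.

341.6 kg/h

Overall urea balance (none leaves overhead): urea in fresh feed = urea in product, i.e. 421×0.264 = (1−0.486)·T·0.633.
T = 111.14/(0.633×0.514) = 341.6 kg/h.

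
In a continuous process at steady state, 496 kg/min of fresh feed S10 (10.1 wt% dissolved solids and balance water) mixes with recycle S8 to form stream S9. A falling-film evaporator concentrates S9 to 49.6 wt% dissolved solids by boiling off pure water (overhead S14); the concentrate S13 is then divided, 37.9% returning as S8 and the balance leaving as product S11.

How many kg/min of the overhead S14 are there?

395 kg/min

Overall dissolved solids balance (none leaves overhead): dissolved solids in fresh feed = dissolved solids in product, i.e. 496×0.101 = (1−0.379)·S13·0.496.
S13 = 50.096/(0.496×0.621) = 162.64 kg/min.
Recycle S8 = 0.379×162.64 = 61.641 kg/min.
Combined feed S9 = 496 + 61.641 = 557.64 kg/min.
Overhead S14 = S9 − S13 = 557.64 − 162.64 = 395 kg/min.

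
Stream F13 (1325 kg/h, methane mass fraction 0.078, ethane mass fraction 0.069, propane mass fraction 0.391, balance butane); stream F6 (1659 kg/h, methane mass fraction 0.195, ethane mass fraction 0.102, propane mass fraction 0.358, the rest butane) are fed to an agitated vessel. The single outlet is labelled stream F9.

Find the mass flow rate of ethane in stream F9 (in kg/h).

260.6 kg/h

ethane out = ethane in = 1325×0.069 + 1659×0.102 = 260.64 kg/h.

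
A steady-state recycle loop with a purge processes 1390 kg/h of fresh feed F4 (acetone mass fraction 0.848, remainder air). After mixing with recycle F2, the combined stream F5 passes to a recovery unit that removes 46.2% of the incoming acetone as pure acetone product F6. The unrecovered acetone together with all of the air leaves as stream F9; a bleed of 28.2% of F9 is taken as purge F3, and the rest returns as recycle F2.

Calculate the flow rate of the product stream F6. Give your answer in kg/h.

acetone in F5: m_A = 1390×0.848 + (1−0.282)·(1−0.462)·m_A, so m_A = 1178.7/0.6137 = 1920.6 kg/h.
Product F6 = 0.462×1920.6 = 887.33 kg/h.

887.3 kg/h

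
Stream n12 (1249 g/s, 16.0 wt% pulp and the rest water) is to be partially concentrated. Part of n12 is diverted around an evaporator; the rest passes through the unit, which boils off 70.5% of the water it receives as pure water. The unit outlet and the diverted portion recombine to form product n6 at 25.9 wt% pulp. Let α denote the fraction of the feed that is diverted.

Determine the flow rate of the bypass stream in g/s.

All 1249×0.160 = 199.84 g/s of pulp reaches n6, so n6 = 199.84/0.259 = 771.58 g/s and vapour = 477.42 g/s.
The evaporator receives (1−α)·1249 of feed at 0.840 water and removes 0.705 of that water:
0.705×0.840×(1−α)×1249 = 477.42
(1−α) = 477.42/739.66 = 0.6455;  α = 0.3545.
Bypass flow = 0.3545×1249 = 442.82 g/s.

442.8 g/s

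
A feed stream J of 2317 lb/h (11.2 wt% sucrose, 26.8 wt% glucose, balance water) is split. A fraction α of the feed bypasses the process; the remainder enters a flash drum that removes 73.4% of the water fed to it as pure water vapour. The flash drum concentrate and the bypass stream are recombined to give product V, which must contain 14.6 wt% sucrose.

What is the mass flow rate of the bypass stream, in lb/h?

1131 lb/h

All 2317×0.112 = 259.5 lb/h of sucrose reaches V, so V = 259.5/0.146 = 1777.4 lb/h and vapour = 539.58 lb/h.
The evaporator receives (1−α)·2317 of feed at 0.620 water and removes 0.734 of that water:
0.734×0.620×(1−α)×2317 = 539.58
(1−α) = 539.58/1054.4 = 0.5117;  α = 0.4883.
Bypass flow = 0.4883×2317 = 1131.3 lb/h.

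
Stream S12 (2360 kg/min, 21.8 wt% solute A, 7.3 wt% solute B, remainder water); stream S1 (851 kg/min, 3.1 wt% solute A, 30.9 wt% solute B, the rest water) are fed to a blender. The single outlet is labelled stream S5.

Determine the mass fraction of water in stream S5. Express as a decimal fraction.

Total flow out = 2360 + 851 = 3211 kg/min.
water in = 2360×0.709 + 851×0.660 = 2234.9 kg/min.
water mass fraction in S5 = 2234.9/3211 = 0.6960.

0.6960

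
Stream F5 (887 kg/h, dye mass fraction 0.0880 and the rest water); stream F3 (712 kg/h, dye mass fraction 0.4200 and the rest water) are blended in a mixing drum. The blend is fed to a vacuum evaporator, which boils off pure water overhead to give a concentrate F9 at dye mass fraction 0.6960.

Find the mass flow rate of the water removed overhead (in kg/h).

dye entering = 887×0.088 + 712×0.420 = 377.1 kg/h.
All dye reports to F9, so F9 = 377.1/0.696 = 541.8 kg/h.
Total feed = 1599 kg/h; overhead = 1599 − 541.8 = 1057.2 kg/h.

1057 kg/h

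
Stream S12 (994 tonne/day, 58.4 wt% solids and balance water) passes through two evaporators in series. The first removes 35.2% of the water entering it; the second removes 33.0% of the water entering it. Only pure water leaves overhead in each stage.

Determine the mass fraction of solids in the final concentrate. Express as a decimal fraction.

0.764

water in feed = 994×0.416 = 413.5 tonne/day.
After stage 1: water left = (1−0.352)×413.5 = 267.95; stream total = 848.45 tonne/day.
After stage 2: water left = (1−0.330)×267.95 = 179.53; final concentrate = 760.02 tonne/day.
solids fraction = 580.5/760.02 = 0.764.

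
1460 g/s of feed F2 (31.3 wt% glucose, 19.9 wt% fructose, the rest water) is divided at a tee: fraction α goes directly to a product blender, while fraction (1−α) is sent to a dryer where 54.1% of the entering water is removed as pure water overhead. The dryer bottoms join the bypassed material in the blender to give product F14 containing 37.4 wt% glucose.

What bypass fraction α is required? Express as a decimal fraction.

All 1460×0.313 = 456.98 g/s of glucose reaches F14, so F14 = 456.98/0.374 = 1221.9 g/s and vapour = 238.13 g/s.
The evaporator receives (1−α)·1460 of feed at 0.488 water and removes 0.541 of that water:
0.541×0.488×(1−α)×1460 = 238.13
(1−α) = 238.13/385.45 = 0.6178;  α = 0.3822.

0.382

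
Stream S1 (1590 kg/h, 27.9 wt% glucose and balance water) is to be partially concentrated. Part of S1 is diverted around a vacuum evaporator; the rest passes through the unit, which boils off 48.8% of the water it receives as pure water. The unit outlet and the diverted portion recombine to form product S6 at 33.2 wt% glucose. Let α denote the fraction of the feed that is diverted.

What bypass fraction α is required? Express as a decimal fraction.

0.546

All 1590×0.279 = 443.61 kg/h of glucose reaches S6, so S6 = 443.61/0.332 = 1336.2 kg/h and vapour = 253.83 kg/h.
The evaporator receives (1−α)·1590 of feed at 0.721 water and removes 0.488 of that water:
0.488×0.721×(1−α)×1590 = 253.83
(1−α) = 253.83/559.44 = 0.4537;  α = 0.5463.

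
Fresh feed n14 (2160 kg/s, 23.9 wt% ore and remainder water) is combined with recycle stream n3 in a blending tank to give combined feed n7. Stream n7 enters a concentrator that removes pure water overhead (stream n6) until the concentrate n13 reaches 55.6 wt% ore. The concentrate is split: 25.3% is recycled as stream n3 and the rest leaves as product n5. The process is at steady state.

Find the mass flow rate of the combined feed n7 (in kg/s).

2474 kg/s

Overall ore balance (none leaves overhead): ore in fresh feed = ore in product, i.e. 2160×0.239 = (1−0.253)·n13·0.556.
n13 = 516.24/(0.556×0.747) = 1243 kg/s.
Recycle n3 = 0.253×1243 = 314.47 kg/s.
Combined feed n7 = 2160 + 314.47 = 2474.5 kg/s.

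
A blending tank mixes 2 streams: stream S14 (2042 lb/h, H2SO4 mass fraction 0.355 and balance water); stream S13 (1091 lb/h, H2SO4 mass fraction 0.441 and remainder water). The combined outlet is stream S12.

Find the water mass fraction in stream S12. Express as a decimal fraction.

0.615

Total flow out = 2042 + 1091 = 3133 lb/h.
water in = 2042×0.645 + 1091×0.559 = 1927 lb/h.
water mass fraction in S12 = 1927/3133 = 0.615.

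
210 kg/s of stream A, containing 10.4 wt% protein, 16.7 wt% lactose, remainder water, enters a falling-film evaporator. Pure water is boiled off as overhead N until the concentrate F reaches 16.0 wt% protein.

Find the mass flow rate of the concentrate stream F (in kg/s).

protein is conserved: 210×0.104 = 21.84 kg/s all reports to the concentrate.
Concentrate = 21.84/(target fraction) = 136.5 kg/s.

136.5 kg/s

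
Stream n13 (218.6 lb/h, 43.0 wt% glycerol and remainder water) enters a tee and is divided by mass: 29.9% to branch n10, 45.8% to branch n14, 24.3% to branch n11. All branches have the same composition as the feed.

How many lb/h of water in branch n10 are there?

37.26 lb/h

Branch n10 total = 0.299×218.6 = 65.361 lb/h.
water in n10 = 0.570×65.361 = 37.256 lb/h.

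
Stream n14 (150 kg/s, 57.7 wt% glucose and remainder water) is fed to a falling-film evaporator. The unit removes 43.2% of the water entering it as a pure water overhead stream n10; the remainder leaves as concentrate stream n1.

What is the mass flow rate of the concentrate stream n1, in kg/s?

122.6 kg/s

water entering = 150×0.423 = 63.45 kg/s; overhead removed = 0.432×63.45 = 27.41 kg/s.
Concentrate = 150 − 27.41 = 122.59 kg/s.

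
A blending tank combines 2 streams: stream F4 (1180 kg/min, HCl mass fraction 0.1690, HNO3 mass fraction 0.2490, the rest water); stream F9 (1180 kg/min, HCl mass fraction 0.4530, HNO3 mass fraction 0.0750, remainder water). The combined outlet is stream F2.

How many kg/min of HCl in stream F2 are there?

734 kg/min

HCl out = HCl in = 1180×0.169 + 1180×0.453 = 733.96 kg/min.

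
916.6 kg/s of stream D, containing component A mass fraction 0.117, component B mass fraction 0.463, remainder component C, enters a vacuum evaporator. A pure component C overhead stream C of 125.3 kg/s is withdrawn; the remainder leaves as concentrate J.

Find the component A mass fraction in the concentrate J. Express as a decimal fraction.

0.136

component A is not removed: 916.6×0.117 = 107.24 kg/s of component A enters J.
Concentrate = 916.6 − 125.3 = 791.3 kg/s.
Mass fraction = 107.24/791.3 = 0.136.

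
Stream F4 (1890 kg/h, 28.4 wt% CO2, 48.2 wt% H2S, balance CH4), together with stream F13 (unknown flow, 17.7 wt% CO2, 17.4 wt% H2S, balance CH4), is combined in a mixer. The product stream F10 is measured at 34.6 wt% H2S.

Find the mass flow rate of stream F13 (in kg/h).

Let F13 be the unknown flow. Total out = 1890 + F13.
H2S balance: 910.98 + 0.174·F13 = 0.346·(1890 + F13)
(0.174 − 0.346)·F13 = 0.346×1890 − 910.98 = -257.04
F13 = -257.04 / -0.172 = 1494.4 kg/h

1494 kg/h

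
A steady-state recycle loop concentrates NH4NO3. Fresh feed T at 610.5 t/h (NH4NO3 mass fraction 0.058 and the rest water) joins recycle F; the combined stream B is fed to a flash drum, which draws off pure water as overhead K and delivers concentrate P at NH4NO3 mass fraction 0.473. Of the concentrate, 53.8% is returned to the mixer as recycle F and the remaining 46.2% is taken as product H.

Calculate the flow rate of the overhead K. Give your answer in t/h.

Overall NH4NO3 balance (none leaves overhead): NH4NO3 in fresh feed = NH4NO3 in product, i.e. 610.5×0.058 = (1−0.538)·P·0.473.
P = 35.409/(0.473×0.462) = 162.04 t/h.
Recycle F = 0.538×162.04 = 87.175 t/h.
Combined feed B = 610.5 + 87.175 = 697.68 t/h.
Overhead K = B − P = 697.68 − 162.04 = 535.64 t/h.

535.6 t/h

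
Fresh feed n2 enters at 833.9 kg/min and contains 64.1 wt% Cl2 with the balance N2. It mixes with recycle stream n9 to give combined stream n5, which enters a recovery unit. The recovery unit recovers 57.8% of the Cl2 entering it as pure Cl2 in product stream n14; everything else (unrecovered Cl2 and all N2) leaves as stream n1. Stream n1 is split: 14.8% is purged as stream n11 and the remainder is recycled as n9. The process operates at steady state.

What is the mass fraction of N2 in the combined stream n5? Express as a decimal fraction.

0.7079

N2 enters only via n2 and leaves only via the purge: 833.9×0.359 = 0.148×(N2 in n1), and the recovery unit passes all N2, so N2 in n5 = N2 in n1 = 2022.8 kg/min.
Cl2 in n5: m_A = 833.9×0.641 + (1−0.148)·(1−0.578)·m_A, so m_A = 534.53/0.6405 = 834.61 kg/min.
n5 = 834.61 + 2022.8 = 2857.4 kg/min.
N2 fraction in n5 = 2022.8/2857.4 = 0.7079.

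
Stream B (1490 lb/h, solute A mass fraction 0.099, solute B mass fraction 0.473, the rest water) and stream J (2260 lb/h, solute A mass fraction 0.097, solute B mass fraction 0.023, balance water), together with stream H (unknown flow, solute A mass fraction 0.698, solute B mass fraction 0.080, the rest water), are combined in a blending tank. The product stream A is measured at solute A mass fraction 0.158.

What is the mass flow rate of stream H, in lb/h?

Let H be the unknown flow. Total out = 3750 + H.
solute A balance: 366.73 + 0.698·H = 0.158·(3750 + H)
(0.698 − 0.158)·H = 0.158×3750 − 366.73 = 225.77
H = 225.77 / 0.540 = 418.09 lb/h

418.1 lb/h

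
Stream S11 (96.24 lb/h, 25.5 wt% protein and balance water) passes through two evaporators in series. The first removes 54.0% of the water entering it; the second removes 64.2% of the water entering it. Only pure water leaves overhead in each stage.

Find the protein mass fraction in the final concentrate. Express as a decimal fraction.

water in feed = 96.24×0.745 = 71.699 lb/h.
After stage 1: water left = (1−0.540)×71.699 = 32.981; stream total = 57.523 lb/h.
After stage 2: water left = (1−0.642)×32.981 = 11.807; final concentrate = 36.349 lb/h.
protein fraction = 24.541/36.349 = 0.6752.

0.6752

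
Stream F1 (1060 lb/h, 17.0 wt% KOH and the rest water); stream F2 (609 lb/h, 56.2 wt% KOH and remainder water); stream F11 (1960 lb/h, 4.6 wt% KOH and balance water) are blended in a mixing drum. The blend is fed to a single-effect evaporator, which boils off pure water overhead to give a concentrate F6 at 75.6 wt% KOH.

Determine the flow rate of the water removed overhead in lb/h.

KOH entering = 1060×0.170 + 609×0.562 + 1960×0.046 = 612.62 lb/h.
All KOH reports to F6, so F6 = 612.62/0.756 = 810.34 lb/h.
Total feed = 3629 lb/h; overhead = 3629 − 810.34 = 2818.7 lb/h.

2819 lb/h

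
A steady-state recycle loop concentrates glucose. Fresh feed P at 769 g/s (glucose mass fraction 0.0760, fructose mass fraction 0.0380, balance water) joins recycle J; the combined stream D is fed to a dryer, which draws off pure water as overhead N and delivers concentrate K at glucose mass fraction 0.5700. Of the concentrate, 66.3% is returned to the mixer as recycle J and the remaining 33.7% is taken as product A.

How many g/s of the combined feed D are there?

970.7 g/s

Overall glucose balance (none leaves overhead): glucose in fresh feed = glucose in product, i.e. 769×0.076 = (1−0.663)·K·0.570.
K = 58.444/(0.570×0.337) = 304.25 g/s.
Recycle J = 0.663×304.25 = 201.72 g/s.
Combined feed D = 769 + 201.72 = 970.72 g/s.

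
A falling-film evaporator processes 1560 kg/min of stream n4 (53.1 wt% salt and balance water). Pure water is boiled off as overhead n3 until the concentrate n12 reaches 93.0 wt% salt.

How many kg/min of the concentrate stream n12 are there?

salt is conserved: 1560×0.531 = 828.36 kg/min all reports to the concentrate.
Concentrate = 828.36/(target fraction) = 890.71 kg/min.

890.7 kg/min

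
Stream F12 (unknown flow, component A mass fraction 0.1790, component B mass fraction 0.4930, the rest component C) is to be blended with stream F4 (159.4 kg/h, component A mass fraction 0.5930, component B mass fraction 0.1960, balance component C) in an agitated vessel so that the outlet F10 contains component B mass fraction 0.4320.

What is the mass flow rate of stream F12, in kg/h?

Let F12 be the unknown flow. Total out = 159.4 + F12.
component B balance: 31.242 + 0.493·F12 = 0.432·(159.4 + F12)
(0.493 − 0.432)·F12 = 0.432×159.4 − 31.242 = 37.618
F12 = 37.618 / 0.061 = 616.7 kg/h

616.7 kg/h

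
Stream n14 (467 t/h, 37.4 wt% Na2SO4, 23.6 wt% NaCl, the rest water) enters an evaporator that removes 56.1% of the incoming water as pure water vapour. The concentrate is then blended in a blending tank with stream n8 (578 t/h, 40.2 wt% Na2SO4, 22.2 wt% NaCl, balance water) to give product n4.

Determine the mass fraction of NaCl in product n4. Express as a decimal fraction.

Vapour removed = 0.561×0.390×467 = 102.17 t/h; concentrate = 364.83 t/h.
NaCl reaching the mixer = 110.21 (from concentrate) + 578×0.222 = 238.53 t/h.
Product flow = 364.83 + 578 = 942.83 t/h; NaCl fraction = 0.253.

0.253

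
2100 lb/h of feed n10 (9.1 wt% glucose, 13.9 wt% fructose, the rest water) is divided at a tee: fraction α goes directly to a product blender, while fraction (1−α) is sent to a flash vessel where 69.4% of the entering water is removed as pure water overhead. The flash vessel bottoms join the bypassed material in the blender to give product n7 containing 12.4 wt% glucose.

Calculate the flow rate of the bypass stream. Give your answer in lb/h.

1054 lb/h

All 2100×0.091 = 191.1 lb/h of glucose reaches n7, so n7 = 191.1/0.124 = 1541.1 lb/h and vapour = 558.87 lb/h.
The evaporator receives (1−α)·2100 of feed at 0.770 water and removes 0.694 of that water:
0.694×0.770×(1−α)×2100 = 558.87
(1−α) = 558.87/1122.2 = 0.4980;  α = 0.5020.
Bypass flow = 0.5020×2100 = 1054.2 lb/h.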